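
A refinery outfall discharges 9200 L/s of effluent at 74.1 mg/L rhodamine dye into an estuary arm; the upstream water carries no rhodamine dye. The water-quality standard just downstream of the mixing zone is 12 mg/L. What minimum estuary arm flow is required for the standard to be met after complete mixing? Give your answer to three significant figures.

Set C_mix = 12: (Q·0 + 9200·74.10) / (Q + 9200) = 12
→ Q = 9200·(74.10 − 12)/(12 − 0) = 47610 L/s.

47600 L/s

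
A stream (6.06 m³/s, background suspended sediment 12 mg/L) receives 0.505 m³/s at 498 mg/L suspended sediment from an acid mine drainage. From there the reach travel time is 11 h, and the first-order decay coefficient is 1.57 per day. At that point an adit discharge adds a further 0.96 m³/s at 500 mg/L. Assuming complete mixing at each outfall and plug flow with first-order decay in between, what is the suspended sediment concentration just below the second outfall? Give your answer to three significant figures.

84.8 mg/L

Mass balance: C = (6.060·12.00 + 0.5050·498.0) / 6.565 = 324.2/6.565 = 49.38 mg/L; combined flow 6.565 m³/s.
First-order decay: C = 49.38·exp(−k·t) = 49.38·0.4870 = 24.05 mg/L.
Second outfall: C = (6.565·24.05 + 0.9600·500.0)/7.525 = 84.77 mg/L.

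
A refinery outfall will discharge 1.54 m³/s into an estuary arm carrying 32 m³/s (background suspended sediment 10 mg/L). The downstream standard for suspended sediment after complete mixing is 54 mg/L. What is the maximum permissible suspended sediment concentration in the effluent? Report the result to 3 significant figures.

At the limit, (Qr·Cr + Qe·Cₑ)/(Qr + Qe) = 54:
Cₑ = (33.54·54 − 32.00·10.00) / 1.540 = 968.3 mg/L.

968 mg/L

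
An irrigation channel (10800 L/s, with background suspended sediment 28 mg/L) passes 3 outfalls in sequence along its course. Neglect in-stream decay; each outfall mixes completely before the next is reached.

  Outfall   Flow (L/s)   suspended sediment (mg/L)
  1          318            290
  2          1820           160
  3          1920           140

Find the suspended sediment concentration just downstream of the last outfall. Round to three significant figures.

Below outfall 1: Q → 11120 L/s, C = (10800·28.00 + 318.0·290.0)/11120 = 35.49 mg/L.
Below outfall 2: Q → 12940 L/s, C = (11120·35.49 + 1820·160.0)/12940 = 53.01 mg/L.
Below outfall 3: Q → 14860 L/s, C = (12940·53.01 + 1920·140.0)/14860 = 64.25 mg/L.

64.2 mg/L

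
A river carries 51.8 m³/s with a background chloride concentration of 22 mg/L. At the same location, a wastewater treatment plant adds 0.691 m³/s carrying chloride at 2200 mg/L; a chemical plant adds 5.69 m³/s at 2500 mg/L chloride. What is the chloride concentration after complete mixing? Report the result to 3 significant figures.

Flow-weighted average: C = (51.80·22.00 + 0.6910·2200 + 5.690·2500) / 58.18 = 16880/58.18 = 290.2 mg/L.

290 mg/L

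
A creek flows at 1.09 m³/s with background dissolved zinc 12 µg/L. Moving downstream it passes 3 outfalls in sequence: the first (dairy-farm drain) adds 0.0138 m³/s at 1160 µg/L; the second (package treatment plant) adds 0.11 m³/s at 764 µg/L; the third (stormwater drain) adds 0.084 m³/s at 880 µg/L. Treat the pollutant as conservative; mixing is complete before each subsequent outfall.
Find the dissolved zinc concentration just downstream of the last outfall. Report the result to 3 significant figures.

144 µg/L

Outfall 1: combined Q = 1.104 m³/s; C = (1.090·12.00 + 0.01380·1160)/1.104 = 26.35 µg/L.
Outfall 2: combined Q = 1.214 m³/s; C = (1.104·26.35 + 0.1100·764.0)/1.214 = 93.20 µg/L.
Outfall 3: combined Q = 1.298 m³/s; C = (1.214·93.20 + 0.08400·880.0)/1.298 = 144.1 µg/L.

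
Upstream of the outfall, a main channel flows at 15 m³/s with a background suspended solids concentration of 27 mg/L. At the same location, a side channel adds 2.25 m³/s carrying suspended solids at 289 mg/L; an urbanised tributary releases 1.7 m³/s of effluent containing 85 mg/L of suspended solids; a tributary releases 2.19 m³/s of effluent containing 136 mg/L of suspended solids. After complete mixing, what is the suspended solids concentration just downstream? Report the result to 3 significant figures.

After mixing, C = (15.00·27.00 + 2.250·289.0 + 1.700·85.00 + 2.190·136.0) / 21.14 = 1498/21.14 = 70.84 mg/L.

70.8 mg/L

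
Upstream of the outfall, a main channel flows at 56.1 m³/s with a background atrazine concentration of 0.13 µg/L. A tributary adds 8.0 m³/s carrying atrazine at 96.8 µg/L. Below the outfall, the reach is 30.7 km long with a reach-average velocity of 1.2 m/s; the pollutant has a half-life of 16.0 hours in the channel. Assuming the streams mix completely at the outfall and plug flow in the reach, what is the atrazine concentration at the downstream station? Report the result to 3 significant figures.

Flow-weighted average: C = (56.10·0.1300 + 8.000·96.80) / 64.10 = 781.7/64.10 = 12.19 µg/L.
Travel time t = 30.7·1000 / 1.2 = 25580 s = 7.106 h.
Half-life 16.0 h → k = ln 2 / 16.0 = 0.04332 h⁻¹ = 1.040 d⁻¹.
After decay, C = 12.19 × e^(−kt) = 12.19 × 0.7350 = 8.963 µg/L.

8.96 µg/L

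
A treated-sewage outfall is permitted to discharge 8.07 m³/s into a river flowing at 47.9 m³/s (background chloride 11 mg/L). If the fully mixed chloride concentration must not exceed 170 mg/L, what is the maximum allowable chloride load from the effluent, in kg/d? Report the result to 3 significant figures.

777000 kg/d

Mass balance at the limit: 47.90·11.00 + 8.070·Cₑ = 55.97·170 → Cₑ = 1114 mg/L.
Load = 8.070 m³/s × 1114 g/m³ × 86 400 s/d = 776600 kg/d.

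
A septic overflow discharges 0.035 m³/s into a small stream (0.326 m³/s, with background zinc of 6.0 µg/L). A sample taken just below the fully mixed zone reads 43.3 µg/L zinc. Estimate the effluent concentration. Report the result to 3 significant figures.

391 µg/L

Mass balance: 0.3260·6.000 + 0.03500·Cₑ = 0.3610·43.30
→ Cₑ = (0.3610·43.30 − 0.3260·6.000) / 0.03500 = 390.7 µg/L.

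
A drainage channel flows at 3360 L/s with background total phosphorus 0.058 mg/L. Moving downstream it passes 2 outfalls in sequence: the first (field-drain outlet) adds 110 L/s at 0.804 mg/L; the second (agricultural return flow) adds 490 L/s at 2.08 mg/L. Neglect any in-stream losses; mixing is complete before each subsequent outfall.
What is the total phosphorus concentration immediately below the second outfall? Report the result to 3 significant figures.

0.329 mg/L

Outfall 1: combined Q = 3470 L/s; C = (3360·0.05800 + 110.0·0.8040)/3470 = 0.08165 mg/L.
Outfall 2: combined Q = 3960 L/s; C = (3470·0.08165 + 490.0·2.080)/3960 = 0.3289 mg/L.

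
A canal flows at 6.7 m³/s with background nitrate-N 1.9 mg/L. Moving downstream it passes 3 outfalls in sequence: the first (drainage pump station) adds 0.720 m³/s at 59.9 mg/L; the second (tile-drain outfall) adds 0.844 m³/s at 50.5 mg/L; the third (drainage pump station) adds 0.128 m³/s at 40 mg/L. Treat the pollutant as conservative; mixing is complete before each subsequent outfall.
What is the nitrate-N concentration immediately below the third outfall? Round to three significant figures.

12.3 mg/L

Outfall 1: combined Q = 7.420 m³/s; C = (6.700·1.900 + 0.7200·59.90)/7.420 = 7.528 mg/L.
Outfall 2: combined Q = 8.264 m³/s; C = (7.420·7.528 + 0.8440·50.50)/8.264 = 11.92 mg/L.
Outfall 3: combined Q = 8.392 m³/s; C = (8.264·11.92 + 0.1280·40.00)/8.392 = 12.35 mg/L.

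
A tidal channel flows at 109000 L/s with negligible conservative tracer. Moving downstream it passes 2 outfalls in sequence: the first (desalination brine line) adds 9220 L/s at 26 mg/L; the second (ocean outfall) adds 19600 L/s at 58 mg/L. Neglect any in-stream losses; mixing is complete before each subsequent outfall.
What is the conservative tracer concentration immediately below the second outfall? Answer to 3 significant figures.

After outfall 1: Q = 109000 + 9220 = 118200 L/s; C = (109000·0 + 9220·26.00)/118200 = 2.028 mg/L.
After outfall 2: Q = 118200 + 19600 = 137800 L/s; C = (118200·2.028 + 19600·58.00)/137800 = 9.988 mg/L.

9.99 mg/L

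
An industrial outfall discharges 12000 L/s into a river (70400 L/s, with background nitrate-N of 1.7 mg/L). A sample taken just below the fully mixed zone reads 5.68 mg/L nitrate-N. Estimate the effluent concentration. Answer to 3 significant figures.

29.0 mg/L

Mass balance: 70400·1.700 + 12000·Cₑ = 82400·5.680
→ Cₑ = (82400·5.680 − 70400·1.700) / 12000 = 29.03 mg/L.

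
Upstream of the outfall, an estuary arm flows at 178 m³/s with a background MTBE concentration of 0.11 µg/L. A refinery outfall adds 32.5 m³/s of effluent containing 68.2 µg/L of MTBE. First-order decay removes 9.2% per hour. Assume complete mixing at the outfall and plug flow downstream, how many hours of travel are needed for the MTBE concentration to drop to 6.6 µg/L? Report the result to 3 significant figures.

Mass balance: C = (178.0·0.1100 + 32.50·68.20) / 210.5 = 2236/210.5 = 10.62 µg/L.
9.2%/h lost → k = −ln(1 − 0.092) = 0.09651 h⁻¹.
10.62·exp(−k·t) = 6.6 → t = ln(10.62/6.6)/k = 17750 s = 4.931 h.

4.93 h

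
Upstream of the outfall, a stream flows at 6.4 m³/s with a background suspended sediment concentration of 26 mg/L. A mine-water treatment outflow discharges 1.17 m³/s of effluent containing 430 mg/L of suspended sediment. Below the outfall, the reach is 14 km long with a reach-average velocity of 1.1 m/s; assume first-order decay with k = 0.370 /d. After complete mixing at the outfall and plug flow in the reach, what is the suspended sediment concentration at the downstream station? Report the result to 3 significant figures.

After mixing, C = (6.400·26.00 + 1.170·430.0) / 7.570 = 669.5/7.570 = 88.44 mg/L.
Travel time t = 14·1000 / 1.1 = 12730 s = 3.535 h.
After decay, C = 88.44 × e^(−kt) = 88.44 × 0.9470 = 83.75 mg/L.

83.7 mg/L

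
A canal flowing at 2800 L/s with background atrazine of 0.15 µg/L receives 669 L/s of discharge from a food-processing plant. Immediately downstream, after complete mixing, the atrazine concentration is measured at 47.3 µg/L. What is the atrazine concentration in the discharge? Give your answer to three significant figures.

Mass balance: 2800·0.1500 + 669.0·Cₑ = 3469·47.30
→ Cₑ = (3469·47.30 − 2800·0.1500) / 669.0 = 244.6 µg/L.

245 µg/L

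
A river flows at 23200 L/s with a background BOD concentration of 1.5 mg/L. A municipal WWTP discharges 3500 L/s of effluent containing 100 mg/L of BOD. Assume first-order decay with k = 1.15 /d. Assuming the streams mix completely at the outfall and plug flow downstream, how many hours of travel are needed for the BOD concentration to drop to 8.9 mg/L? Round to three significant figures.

Flow-weighted average: C = (23200·1.500 + 3500·100.0) / 26700 = 384800/26700 = 14.41 mg/L.
14.41·exp(−k·t) = 8.9 → t = ln(14.41/8.9)/k = 36210 s = 10.06 h.

10.1 h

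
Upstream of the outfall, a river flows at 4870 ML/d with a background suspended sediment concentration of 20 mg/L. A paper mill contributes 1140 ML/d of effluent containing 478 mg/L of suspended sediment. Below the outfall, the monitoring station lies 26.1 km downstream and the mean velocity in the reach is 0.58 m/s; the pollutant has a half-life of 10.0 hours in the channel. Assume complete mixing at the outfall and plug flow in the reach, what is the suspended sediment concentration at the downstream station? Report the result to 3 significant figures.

44.9 mg/L

Mass balance: C = (4870·20.00 + 1140·478.0) / 6010 = 642300/6010 = 106.9 mg/L.
Travel time t = 26.1·1000 / 0.58 = 45000 s = 12.50 h.
Half-life 10.0 h → k = ln 2 / 10.0 = 0.06931 h⁻¹ = 1.664 d⁻¹.
Applying C = C₀e^(−kt): 106.9 × 0.4204 = 44.94 mg/L.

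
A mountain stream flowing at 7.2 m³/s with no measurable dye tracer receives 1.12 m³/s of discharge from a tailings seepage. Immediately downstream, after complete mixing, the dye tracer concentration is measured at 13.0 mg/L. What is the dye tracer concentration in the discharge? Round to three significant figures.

Mass balance: 7.200·0 + 1.120·Cₑ = 8.320·13.00
→ Cₑ = (8.320·13.00 − 7.200·0) / 1.120 = 96.57 mg/L.

96.6 mg/L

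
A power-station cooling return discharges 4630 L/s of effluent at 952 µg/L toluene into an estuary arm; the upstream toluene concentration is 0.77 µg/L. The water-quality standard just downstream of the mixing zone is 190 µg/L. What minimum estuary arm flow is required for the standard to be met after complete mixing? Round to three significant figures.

Set C_mix = 190: (Q·0.7700 + 4630·952.0) / (Q + 4630) = 190
→ Q = 4630·(952.0 − 190)/(190 − 0.7700) = 18640 L/s.

18600 L/s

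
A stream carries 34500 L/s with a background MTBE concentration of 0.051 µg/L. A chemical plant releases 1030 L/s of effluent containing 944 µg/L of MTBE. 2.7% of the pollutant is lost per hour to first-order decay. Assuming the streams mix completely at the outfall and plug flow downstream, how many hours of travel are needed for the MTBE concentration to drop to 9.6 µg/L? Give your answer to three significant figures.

38.3 h

Conservation of mass: C = (34500·0.05100 + 1030·944.0) / 35530 = 974100/35530 = 27.42 µg/L.
2.7%/h lost → k = −ln(1 − 0.027) = 0.02737 h⁻¹.
27.42·exp(−k·t) = 9.6 → t = ln(27.42/9.6)/k = 138000 s = 38.34 h.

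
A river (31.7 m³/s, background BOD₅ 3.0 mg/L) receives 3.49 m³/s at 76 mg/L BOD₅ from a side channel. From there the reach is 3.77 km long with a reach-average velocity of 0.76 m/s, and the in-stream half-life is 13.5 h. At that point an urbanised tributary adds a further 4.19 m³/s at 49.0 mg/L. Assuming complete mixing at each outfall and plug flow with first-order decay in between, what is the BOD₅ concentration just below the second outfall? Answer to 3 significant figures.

13.7 mg/L

After mixing, C = (31.70·3.000 + 3.490·76.00) / 35.19 = 360.3/35.19 = 10.24 mg/L; combined flow 35.19 m³/s.
Travel time t = 3.77·1000 / 0.76 = 4961 s = 1.378 h.
Half-life 13.5 h → k = ln 2 / 13.5 = 0.05134 h⁻¹ = 1.232 d⁻¹.
First-order decay: C = 10.24·exp(−k·t) = 10.24·0.9317 = 9.540 mg/L.
Second outfall: C = (35.19·9.540 + 4.190·49.00)/39.38 = 13.74 mg/L.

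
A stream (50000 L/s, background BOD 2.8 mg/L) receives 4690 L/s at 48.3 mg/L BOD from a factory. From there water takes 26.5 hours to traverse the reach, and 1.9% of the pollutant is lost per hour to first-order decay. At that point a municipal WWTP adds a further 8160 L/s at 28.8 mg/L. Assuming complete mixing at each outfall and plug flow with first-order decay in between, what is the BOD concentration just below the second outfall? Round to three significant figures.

Mixed concentration C = ΣQC/ΣQ = (50000·2.800 + 4690·48.30) / 54690 = 366500/54690 = 6.702 mg/L; combined flow 54690 L/s.
1.9%/h lost → k = −ln(1 − 0.019) = 0.01918 h⁻¹.
First-order decay: C = 6.702·exp(−k·t) = 6.702·0.6015 = 4.031 mg/L.
At the second outfall, C = (54690·4.031 + 8160·28.80) / (54690 + 8160) = 7.247 mg/L.

7.25 mg/L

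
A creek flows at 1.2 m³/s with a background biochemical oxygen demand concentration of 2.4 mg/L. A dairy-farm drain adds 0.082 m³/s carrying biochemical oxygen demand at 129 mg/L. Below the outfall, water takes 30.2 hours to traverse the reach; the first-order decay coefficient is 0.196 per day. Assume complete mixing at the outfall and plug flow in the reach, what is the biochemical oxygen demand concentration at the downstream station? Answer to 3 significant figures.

Flow-weighted average: C = (1.200·2.400 + 0.08200·129.0) / 1.282 = 13.46/1.282 = 10.50 mg/L.
After decay, C = 10.50 × e^(−kt) = 10.50 × 0.7814 = 8.203 mg/L.

8.20 mg/L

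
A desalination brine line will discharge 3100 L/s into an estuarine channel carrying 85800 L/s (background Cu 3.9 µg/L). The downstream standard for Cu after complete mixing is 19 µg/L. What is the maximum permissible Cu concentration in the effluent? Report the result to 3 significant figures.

At the limit, (Qr·Cr + Qe·Cₑ)/(Qr + Qe) = 19:
Cₑ = (88900·19 − 85800·3.900) / 3100 = 436.9 µg/L.

437 µg/L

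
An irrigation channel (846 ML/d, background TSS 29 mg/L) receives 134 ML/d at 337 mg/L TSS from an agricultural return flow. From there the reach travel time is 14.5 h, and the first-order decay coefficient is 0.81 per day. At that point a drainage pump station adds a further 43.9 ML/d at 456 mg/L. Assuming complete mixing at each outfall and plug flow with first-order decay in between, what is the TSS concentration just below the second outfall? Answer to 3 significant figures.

Mass balance: C = (846.0·29.00 + 134.0·337.0) / 980.0 = 69690/980.0 = 71.11 mg/L; combined flow 980.0 ML/d.
After decay, C = 71.11 × e^(−kt) = 71.11 × 0.6130 = 43.59 mg/L.
At the second outfall, C = (980.0·43.59 + 43.90·456.0) / (980.0 + 43.90) = 61.28 mg/L.

61.3 mg/L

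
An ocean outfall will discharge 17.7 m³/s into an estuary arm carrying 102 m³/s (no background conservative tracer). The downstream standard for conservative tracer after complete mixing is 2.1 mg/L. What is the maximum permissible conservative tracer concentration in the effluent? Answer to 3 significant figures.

14.2 mg/L

At the limit, (Qr·Cr + Qe·Cₑ)/(Qr + Qe) = 2.1:
Cₑ = (119.7·2.1 − 102.0·0) / 17.70 = 14.20 mg/L.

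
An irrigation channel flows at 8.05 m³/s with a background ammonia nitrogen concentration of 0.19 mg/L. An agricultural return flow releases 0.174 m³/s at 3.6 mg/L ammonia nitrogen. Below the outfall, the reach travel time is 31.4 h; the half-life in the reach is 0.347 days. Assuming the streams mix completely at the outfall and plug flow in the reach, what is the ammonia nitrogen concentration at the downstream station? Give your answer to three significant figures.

After mixing, C = (8.050·0.1900 + 0.1740·3.600) / 8.224 = 2.156/8.224 = 0.2621 mg/L.
Half-life 0.347 d → k = ln 2 / 0.347 = 1.998 d⁻¹.
Applying C = C₀e^(−kt): 0.2621 × 0.07328 = 0.01921 mg/L.

0.0192 mg/L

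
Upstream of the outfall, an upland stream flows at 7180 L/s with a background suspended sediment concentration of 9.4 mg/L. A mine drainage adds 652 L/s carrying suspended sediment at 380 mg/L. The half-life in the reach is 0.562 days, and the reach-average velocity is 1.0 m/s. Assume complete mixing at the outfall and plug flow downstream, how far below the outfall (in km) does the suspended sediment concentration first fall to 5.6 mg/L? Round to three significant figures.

138 km

Conservation of mass: C = (7180·9.400 + 652.0·380.0) / 7832 = 315300/7832 = 40.25 mg/L.
Half-life 0.562 d → k = ln 2 / 0.562 = 1.233 d⁻¹.
Set 40.25·exp(−k·t) = 5.6 → t = ln(40.25/5.6)/k = 138200 s = 38.38 h.
Distance = v·t = 1.0·138200 = 138200 m = 138.2 km.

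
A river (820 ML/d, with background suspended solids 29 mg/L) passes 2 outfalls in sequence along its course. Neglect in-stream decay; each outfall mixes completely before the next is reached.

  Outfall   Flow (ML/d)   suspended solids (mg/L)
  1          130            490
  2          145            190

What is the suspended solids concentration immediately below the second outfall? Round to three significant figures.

After outfall 1: Q = 820.0 + 130.0 = 950.0 ML/d; C = (820.0·29.00 + 130.0·490.0)/950.0 = 92.08 mg/L.
After outfall 2: Q = 950.0 + 145.0 = 1095 ML/d; C = (950.0·92.08 + 145.0·190.0)/1095 = 105.1 mg/L.

105 mg/L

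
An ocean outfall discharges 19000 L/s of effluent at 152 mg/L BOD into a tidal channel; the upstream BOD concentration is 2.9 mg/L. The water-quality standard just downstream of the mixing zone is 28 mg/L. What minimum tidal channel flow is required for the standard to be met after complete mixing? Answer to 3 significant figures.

93900 L/s

Set C_mix = 28: (Q·2.900 + 19000·152.0) / (Q + 19000) = 28
→ Q = 19000·(152.0 − 28)/(28 − 2.900) = 93860 L/s.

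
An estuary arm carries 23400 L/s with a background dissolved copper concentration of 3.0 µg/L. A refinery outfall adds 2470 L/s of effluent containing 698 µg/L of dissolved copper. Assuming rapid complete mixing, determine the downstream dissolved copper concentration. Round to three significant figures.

69.4 µg/L

Conservation of mass: C = (23400·3.000 + 2470·698.0) / 25870 = 1794000/25870 = 69.36 µg/L.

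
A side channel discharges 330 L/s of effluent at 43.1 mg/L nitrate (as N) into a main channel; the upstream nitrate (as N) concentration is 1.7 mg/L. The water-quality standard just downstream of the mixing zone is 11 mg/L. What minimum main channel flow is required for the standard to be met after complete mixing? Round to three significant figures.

Set C_mix = 11: (Q·1.700 + 330.0·43.10) / (Q + 330.0) = 11
→ Q = 330.0·(43.10 − 11)/(11 − 1.700) = 1139 L/s.

1140 L/s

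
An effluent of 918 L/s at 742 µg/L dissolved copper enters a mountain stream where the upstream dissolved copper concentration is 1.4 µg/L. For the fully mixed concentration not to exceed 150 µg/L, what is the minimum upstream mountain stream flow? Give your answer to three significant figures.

Set C_mix = 150: (Q·1.400 + 918.0·742.0) / (Q + 918.0) = 150
→ Q = 918.0·(742.0 − 150)/(150 − 1.400) = 3657 L/s.

3660 L/s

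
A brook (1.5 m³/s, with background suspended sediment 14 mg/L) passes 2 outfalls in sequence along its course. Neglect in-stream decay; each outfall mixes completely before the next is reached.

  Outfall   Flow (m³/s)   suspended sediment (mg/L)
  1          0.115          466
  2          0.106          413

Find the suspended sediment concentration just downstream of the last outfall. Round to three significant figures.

68.8 mg/L

Below outfall 1: Q → 1.615 m³/s, C = (1.500·14.00 + 0.1150·466.0)/1.615 = 46.19 mg/L.
Below outfall 2: Q → 1.721 m³/s, C = (1.615·46.19 + 0.1060·413.0)/1.721 = 68.78 mg/L.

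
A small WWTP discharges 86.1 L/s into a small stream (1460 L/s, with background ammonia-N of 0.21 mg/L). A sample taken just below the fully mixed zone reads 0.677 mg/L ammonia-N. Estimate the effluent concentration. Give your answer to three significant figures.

Mass balance: 1460·0.2100 + 86.10·Cₑ = 1546·0.6770
→ Cₑ = (1546·0.6770 − 1460·0.2100) / 86.10 = 8.596 mg/L.

8.60 mg/L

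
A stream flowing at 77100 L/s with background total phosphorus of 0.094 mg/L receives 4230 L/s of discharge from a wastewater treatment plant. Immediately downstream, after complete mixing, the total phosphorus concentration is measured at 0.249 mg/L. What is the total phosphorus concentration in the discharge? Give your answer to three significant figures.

Mass balance: 77100·0.09400 + 4230·Cₑ = 81330·0.2490
→ Cₑ = (81330·0.2490 − 77100·0.09400) / 4230 = 3.074 mg/L.

3.07 mg/L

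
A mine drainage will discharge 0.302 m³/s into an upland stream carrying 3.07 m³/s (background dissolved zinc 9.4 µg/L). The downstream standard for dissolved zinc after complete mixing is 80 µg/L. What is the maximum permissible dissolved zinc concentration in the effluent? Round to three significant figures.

At the limit, (Qr·Cr + Qe·Cₑ)/(Qr + Qe) = 80:
Cₑ = (3.372·80 − 3.070·9.400) / 0.3020 = 797.7 µg/L.

798 µg/L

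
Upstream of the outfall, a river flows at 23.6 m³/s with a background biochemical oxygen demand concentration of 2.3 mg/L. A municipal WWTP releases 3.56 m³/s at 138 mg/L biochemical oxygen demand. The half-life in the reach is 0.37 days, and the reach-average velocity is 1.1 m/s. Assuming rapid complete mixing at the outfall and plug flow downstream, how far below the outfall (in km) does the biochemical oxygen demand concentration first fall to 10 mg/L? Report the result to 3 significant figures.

After mixing, C = (23.60·2.300 + 3.560·138.0) / 27.16 = 545.6/27.16 = 20.09 mg/L.
Half-life 0.37 d → k = ln 2 / 0.37 = 1.873 d⁻¹.
Set 20.09·exp(−k·t) = 10 → t = ln(20.09/10)/k = 32170 s = 8.936 h.
Distance = v·t = 1.1·32170 = 35380 m = 35.38 km.

35.4 km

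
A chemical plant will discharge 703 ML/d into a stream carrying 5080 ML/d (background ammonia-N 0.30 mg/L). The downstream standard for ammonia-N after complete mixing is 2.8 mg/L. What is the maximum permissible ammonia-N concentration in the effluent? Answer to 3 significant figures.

20.9 mg/L

At the limit, (Qr·Cr + Qe·Cₑ)/(Qr + Qe) = 2.8:
Cₑ = (5783·2.8 − 5080·0.3000) / 703.0 = 20.87 mg/L.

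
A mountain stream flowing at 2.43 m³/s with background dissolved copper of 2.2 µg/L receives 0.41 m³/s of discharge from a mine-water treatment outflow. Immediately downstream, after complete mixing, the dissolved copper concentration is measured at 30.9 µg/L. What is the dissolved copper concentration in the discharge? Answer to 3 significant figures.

201 µg/L

Mass balance: 2.430·2.200 + 0.4100·Cₑ = 2.840·30.90
→ Cₑ = (2.840·30.90 − 2.430·2.200) / 0.4100 = 201.0 µg/L.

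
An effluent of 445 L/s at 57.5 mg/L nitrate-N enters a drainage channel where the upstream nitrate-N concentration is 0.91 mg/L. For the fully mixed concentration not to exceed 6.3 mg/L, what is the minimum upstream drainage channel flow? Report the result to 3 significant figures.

Set C_mix = 6.3: (Q·0.9100 + 445.0·57.50) / (Q + 445.0) = 6.3
→ Q = 445.0·(57.50 − 6.3)/(6.3 − 0.9100) = 4227 L/s.

4230 L/s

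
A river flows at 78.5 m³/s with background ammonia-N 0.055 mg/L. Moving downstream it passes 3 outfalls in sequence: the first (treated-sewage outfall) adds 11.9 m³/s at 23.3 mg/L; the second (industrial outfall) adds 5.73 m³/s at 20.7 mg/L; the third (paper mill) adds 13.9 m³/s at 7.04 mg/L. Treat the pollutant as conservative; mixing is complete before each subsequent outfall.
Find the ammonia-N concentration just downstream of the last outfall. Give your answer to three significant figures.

Below outfall 1: Q → 90.40 m³/s, C = (78.50·0.05500 + 11.90·23.30)/90.40 = 3.115 mg/L.
Below outfall 2: Q → 96.13 m³/s, C = (90.40·3.115 + 5.730·20.70)/96.13 = 4.163 mg/L.
Below outfall 3: Q → 110.0 m³/s, C = (96.13·4.163 + 13.90·7.040)/110.0 = 4.527 mg/L.

4.53 mg/L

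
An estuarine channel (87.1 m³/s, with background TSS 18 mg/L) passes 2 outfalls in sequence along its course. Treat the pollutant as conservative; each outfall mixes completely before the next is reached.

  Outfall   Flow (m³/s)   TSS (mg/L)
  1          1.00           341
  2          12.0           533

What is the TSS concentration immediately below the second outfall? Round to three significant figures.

83.0 mg/L

Outfall 1: combined Q = 88.10 m³/s; C = (87.10·18.00 + 1.000·341.0)/88.10 = 21.67 mg/L.
Outfall 2: combined Q = 100.1 m³/s; C = (88.10·21.67 + 12.00·533.0)/100.1 = 82.97 mg/L.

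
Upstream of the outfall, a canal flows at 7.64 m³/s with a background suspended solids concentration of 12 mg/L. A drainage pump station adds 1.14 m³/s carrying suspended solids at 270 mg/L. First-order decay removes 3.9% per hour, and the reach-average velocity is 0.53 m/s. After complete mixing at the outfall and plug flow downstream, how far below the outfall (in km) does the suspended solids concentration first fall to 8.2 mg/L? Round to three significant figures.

82.2 km

After mixing, C = (7.640·12.00 + 1.140·270.0) / 8.780 = 399.5/8.780 = 45.50 mg/L.
3.9%/h lost → k = −ln(1 − 0.039) = 0.03978 h⁻¹.
Set 45.50·exp(−k·t) = 8.2 → t = ln(45.50/8.2)/k = 155100 s = 43.07 h.
Distance = v·t = 0.53·155100 = 82190 m = 82.19 km.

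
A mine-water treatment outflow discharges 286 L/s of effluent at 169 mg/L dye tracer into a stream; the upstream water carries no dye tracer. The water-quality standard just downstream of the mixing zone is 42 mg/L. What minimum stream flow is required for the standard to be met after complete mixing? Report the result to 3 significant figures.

Set C_mix = 42: (Q·0 + 286.0·169.0) / (Q + 286.0) = 42
→ Q = 286.0·(169.0 − 42)/(42 − 0) = 864.8 L/s.

865 L/s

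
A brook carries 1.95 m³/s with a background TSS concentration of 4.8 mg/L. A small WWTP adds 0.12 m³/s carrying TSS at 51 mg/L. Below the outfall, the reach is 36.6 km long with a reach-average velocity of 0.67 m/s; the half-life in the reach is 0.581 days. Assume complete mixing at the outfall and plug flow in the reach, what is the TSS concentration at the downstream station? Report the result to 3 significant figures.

Conservation of mass: C = (1.950·4.800 + 0.1200·51.00) / 2.070 = 15.48/2.070 = 7.478 mg/L.
Travel time t = 36.6·1000 / 0.67 = 54630 s = 15.17 h.
Half-life 0.581 d → k = ln 2 / 0.581 = 1.193 d⁻¹.
First-order decay: C = 7.478·exp(−k·t) = 7.478·0.4703 = 3.517 mg/L.

3.52 mg/L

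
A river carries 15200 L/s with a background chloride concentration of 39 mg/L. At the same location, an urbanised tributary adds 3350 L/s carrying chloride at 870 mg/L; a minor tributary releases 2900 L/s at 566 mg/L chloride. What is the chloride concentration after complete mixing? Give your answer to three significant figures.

Conservation of mass: C = (15200·39.00 + 3350·870.0 + 2900·566.0) / 21450 = 5149000/21450 = 240.0 mg/L.

240 mg/L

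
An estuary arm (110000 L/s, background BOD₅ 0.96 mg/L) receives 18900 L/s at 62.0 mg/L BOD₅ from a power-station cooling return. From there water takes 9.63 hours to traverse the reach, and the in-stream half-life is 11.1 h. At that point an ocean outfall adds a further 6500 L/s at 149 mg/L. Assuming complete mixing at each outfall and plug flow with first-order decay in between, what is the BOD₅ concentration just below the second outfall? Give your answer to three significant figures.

Conservation of mass: C = (110000·0.9600 + 18900·62.00) / 128900 = 1277000/128900 = 9.910 mg/L; combined flow 128900 L/s.
Half-life 11.1 h → k = ln 2 / 11.1 = 0.06245 h⁻¹ = 1.499 d⁻¹.
After decay, C = 9.910 × e^(−kt) = 9.910 × 0.5481 = 5.431 mg/L.
Second outfall: C = (128900·5.431 + 6500·149.0)/135400 = 12.32 mg/L.

12.3 mg/L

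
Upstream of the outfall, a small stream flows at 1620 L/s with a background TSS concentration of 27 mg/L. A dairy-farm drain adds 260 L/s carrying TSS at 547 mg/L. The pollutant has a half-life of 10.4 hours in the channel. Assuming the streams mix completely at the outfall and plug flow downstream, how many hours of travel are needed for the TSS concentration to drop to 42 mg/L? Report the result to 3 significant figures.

Mass balance: C = (1620·27.00 + 260.0·547.0) / 1880 = 186000/1880 = 98.91 mg/L.
Half-life 10.4 h → k = ln 2 / 10.4 = 0.06665 h⁻¹ = 1.600 d⁻¹.
98.91·exp(−k·t) = 42 → t = ln(98.91/42)/k = 46270 s = 12.85 h.

12.9 h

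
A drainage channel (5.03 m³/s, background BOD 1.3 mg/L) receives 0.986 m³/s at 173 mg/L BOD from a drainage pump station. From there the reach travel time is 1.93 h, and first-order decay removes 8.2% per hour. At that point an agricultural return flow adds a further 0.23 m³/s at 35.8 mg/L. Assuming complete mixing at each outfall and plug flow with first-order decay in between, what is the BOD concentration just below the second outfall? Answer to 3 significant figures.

25.4 mg/L

Mass balance: C = (5.030·1.300 + 0.9860·173.0) / 6.016 = 177.1/6.016 = 29.44 mg/L; combined flow 6.016 m³/s.
8.2%/h lost → k = −ln(1 − 0.082) = 0.08556 h⁻¹.
After decay, C = 29.44 × e^(−kt) = 29.44 × 0.8478 = 24.96 mg/L.
At the second outfall, C = (6.016·24.96 + 0.2300·35.80) / (6.016 + 0.2300) = 25.36 mg/L.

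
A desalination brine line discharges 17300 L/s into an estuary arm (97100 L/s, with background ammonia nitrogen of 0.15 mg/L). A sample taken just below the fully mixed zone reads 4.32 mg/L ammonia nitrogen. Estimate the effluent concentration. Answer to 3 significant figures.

27.7 mg/L

Mass balance: 97100·0.1500 + 17300·Cₑ = 114400·4.320
→ Cₑ = (114400·4.320 − 97100·0.1500) / 17300 = 27.73 mg/L.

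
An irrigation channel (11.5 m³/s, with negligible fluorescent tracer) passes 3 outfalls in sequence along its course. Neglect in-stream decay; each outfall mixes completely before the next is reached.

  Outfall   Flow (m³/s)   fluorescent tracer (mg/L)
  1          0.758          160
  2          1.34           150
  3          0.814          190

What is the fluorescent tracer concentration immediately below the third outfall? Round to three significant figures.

33.1 mg/L

Below outfall 1: Q → 12.26 m³/s, C = (11.50·0 + 0.7580·160.0)/12.26 = 9.894 mg/L.
Below outfall 2: Q → 13.60 m³/s, C = (12.26·9.894 + 1.340·150.0)/13.60 = 23.70 mg/L.
Below outfall 3: Q → 14.41 m³/s, C = (13.60·23.70 + 0.8140·190.0)/14.41 = 33.09 mg/L.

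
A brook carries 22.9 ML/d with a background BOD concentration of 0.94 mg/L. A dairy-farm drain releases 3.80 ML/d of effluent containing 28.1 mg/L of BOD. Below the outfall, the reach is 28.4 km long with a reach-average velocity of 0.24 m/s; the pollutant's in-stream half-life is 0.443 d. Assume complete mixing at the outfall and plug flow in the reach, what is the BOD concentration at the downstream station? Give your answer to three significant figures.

0.564 mg/L

Flow-weighted average: C = (22.90·0.9400 + 3.800·28.10) / 26.70 = 128.3/26.70 = 4.805 mg/L.
Travel time t = 28.4·1000 / 0.24 = 118300 s = 32.87 h.
Half-life 0.443 d → k = ln 2 / 0.443 = 1.565 d⁻¹.
First-order decay: C = 4.805·exp(−k·t) = 4.805·0.1173 = 0.5637 mg/L.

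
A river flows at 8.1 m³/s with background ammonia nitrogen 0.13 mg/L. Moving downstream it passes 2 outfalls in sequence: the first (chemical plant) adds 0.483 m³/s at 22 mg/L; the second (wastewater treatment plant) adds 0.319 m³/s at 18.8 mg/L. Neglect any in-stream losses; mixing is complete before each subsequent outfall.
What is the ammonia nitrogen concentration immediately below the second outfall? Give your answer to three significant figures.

1.99 mg/L

Below outfall 1: Q → 8.583 m³/s, C = (8.100·0.1300 + 0.4830·22.00)/8.583 = 1.361 mg/L.
Below outfall 2: Q → 8.902 m³/s, C = (8.583·1.361 + 0.3190·18.80)/8.902 = 1.986 mg/L.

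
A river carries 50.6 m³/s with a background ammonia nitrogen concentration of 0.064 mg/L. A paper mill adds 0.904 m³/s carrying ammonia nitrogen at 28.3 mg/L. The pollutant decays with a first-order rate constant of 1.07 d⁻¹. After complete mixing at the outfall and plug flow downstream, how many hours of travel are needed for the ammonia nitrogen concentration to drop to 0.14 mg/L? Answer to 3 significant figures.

31.1 h

Flow-weighted average: C = (50.60·0.06400 + 0.9040·28.30) / 51.50 = 28.82/51.50 = 0.5596 mg/L.
0.5596·exp(−k·t) = 0.14 → t = ln(0.5596/0.14)/k = 111900 s = 31.08 h.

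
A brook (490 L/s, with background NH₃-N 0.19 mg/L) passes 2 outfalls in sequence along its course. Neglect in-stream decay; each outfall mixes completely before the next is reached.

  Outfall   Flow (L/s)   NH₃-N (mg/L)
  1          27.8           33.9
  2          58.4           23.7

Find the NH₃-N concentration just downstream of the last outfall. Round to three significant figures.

After outfall 1: Q = 490.0 + 27.80 = 517.8 L/s; C = (490.0·0.1900 + 27.80·33.90)/517.8 = 2.000 mg/L.
After outfall 2: Q = 517.8 + 58.40 = 576.2 L/s; C = (517.8·2.000 + 58.40·23.70)/576.2 = 4.199 mg/L.

4.20 mg/L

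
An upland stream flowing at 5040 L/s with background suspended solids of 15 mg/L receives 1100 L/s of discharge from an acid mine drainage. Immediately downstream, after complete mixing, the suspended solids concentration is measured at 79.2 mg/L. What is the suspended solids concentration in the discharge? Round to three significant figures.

Mass balance: 5040·15.00 + 1100·Cₑ = 6140·79.20
→ Cₑ = (6140·79.20 − 5040·15.00) / 1100 = 373.4 mg/L.

373 mg/L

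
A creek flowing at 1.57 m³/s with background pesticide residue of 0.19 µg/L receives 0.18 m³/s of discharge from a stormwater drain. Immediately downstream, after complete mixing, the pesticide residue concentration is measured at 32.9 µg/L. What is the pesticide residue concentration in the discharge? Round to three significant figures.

Mass balance: 1.570·0.1900 + 0.1800·Cₑ = 1.750·32.90
→ Cₑ = (1.750·32.90 − 1.570·0.1900) / 0.1800 = 318.2 µg/L.

318 µg/L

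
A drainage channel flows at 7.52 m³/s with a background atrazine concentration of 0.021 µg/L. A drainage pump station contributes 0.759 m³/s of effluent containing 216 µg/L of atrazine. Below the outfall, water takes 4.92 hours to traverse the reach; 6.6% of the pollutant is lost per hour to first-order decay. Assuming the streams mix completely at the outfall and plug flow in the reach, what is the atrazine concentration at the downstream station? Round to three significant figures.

14.2 µg/L

After mixing, C = (7.520·0.02100 + 0.7590·216.0) / 8.279 = 164.1/8.279 = 19.82 µg/L.
6.6%/h lost → k = −ln(1 − 0.066) = 0.06828 h⁻¹.
Applying C = C₀e^(−kt): 19.82 × 0.7147 = 14.17 µg/L.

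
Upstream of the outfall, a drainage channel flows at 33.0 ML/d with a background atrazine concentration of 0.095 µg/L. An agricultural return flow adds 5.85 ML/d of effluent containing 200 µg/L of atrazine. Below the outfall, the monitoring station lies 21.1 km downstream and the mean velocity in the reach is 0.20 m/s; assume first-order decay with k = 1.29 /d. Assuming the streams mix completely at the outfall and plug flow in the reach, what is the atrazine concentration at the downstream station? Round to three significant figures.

Mass balance: C = (33.00·0.09500 + 5.850·200.0) / 38.85 = 1173/38.85 = 30.20 µg/L.
Travel time t = 21.1·1000 / 0.20 = 105500 s = 29.31 h.
Decay over the reach: 30.20·exp(−kt) = 30.20·0.2070 = 6.250 µg/L.

6.25 µg/L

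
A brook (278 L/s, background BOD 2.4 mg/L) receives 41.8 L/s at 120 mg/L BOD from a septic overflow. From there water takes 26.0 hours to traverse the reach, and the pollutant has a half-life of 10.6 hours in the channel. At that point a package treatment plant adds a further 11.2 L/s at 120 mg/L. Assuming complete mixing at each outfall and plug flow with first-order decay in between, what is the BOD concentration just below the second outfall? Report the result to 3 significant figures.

Mixed concentration C = ΣQC/ΣQ = (278.0·2.400 + 41.80·120.0) / 319.8 = 5683/319.8 = 17.77 mg/L; combined flow 319.8 L/s.
Half-life 10.6 h → k = ln 2 / 10.6 = 0.06539 h⁻¹ = 1.569 d⁻¹.
Decay over the reach: 17.77·exp(−kt) = 17.77·0.1827 = 3.246 mg/L.
Second outfall: C = (319.8·3.246 + 11.20·120.0)/331.0 = 7.197 mg/L.

7.20 mg/L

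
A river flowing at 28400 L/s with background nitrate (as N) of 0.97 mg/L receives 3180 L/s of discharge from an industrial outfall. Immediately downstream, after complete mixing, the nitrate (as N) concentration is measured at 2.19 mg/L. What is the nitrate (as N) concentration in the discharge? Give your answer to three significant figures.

13.1 mg/L

Mass balance: 28400·0.9700 + 3180·Cₑ = 31580·2.190
→ Cₑ = (31580·2.190 − 28400·0.9700) / 3180 = 13.09 mg/L.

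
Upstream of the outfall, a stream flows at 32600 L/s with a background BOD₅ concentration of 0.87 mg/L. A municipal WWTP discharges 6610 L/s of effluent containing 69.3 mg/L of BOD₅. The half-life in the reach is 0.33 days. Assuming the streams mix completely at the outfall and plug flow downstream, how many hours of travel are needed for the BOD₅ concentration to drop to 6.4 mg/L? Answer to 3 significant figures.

Mass balance: C = (32600·0.8700 + 6610·69.30) / 39210 = 486400/39210 = 12.41 mg/L.
Half-life 0.33 d → k = ln 2 / 0.33 = 2.100 d⁻¹.
12.41·exp(−k·t) = 6.4 → t = ln(12.41/6.4)/k = 27230 s = 7.563 h.

7.56 h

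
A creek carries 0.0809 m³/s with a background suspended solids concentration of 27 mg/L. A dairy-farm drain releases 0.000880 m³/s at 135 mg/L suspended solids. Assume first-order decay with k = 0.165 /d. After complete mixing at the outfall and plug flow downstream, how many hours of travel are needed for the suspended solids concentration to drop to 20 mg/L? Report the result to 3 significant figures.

After mixing, C = (0.08090·27.00 + 0.0008800·135.0) / 0.08178 = 2.303/0.08178 = 28.16 mg/L.
28.16·exp(−k·t) = 20 → t = ln(28.16/20)/k = 179200 s = 49.78 h.

49.8 h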